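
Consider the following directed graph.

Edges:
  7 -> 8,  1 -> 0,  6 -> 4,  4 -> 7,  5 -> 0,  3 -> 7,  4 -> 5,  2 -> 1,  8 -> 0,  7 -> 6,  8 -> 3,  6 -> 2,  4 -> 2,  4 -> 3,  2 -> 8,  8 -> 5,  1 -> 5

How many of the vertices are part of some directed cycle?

6

A vertex is on a directed cycle iff it belongs to a strongly connected component of size ≥ 2 (or has a self-loop).
The vertices on cycles are {2, 3, 4, 6, 7, 8} — 6 in total.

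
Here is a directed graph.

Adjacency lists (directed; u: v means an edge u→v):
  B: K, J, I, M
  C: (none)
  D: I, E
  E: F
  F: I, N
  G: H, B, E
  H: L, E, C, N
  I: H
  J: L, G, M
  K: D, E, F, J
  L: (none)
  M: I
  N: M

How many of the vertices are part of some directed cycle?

10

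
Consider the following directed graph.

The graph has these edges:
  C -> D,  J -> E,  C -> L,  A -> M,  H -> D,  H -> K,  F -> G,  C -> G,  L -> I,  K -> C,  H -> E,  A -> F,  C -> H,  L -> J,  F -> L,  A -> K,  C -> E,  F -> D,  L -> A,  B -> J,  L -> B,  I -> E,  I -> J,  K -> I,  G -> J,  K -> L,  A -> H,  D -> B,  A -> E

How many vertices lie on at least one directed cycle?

A vertex is on a directed cycle iff it belongs to a strongly connected component of size ≥ 2 (or has a self-loop).
The vertices on cycles are {A, C, F, H, K, L} — 6 in total.

6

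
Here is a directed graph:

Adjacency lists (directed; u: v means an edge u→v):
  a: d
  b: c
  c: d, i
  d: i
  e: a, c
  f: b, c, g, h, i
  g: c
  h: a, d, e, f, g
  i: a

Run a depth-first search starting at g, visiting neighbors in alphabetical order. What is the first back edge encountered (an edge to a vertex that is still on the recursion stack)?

DFS from g (visiting neighbors in alphabetical order); mark gray on enter, black on exit:
g gray
  c gray
    d gray
      i gray
        a gray
          a→d: d is gray → back edge
First back edge: a → d.

a->d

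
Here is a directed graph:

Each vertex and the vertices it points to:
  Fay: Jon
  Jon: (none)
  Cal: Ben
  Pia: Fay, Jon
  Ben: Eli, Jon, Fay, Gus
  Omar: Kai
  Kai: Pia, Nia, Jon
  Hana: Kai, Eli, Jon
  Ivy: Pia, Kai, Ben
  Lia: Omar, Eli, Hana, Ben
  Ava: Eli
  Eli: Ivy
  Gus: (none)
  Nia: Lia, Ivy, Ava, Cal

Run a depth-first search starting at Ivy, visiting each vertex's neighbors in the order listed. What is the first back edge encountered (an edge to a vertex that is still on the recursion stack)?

Omar→Kai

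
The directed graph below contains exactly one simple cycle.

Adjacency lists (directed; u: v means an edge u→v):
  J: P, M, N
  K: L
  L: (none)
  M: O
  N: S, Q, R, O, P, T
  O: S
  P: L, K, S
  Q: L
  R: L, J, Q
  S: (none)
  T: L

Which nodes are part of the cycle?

DFS with gray/black marking from R:
R gray
  L gray
  L black
  J gray
    P gray
      P→L: L black — skip
      K gray
        K→L: L black — skip
      K black
      S gray
      S black
    P black
    M gray
      O gray
        O→S: S black — skip
      O black
    M black
    N gray
      N→S: S black — skip
      Q gray
        Q→L: L black — skip
      Q black
      N→R: R is gray → back edge
Back edge closes the cycle R → J → N → R; its vertices are {J, N, R}.

J, N, R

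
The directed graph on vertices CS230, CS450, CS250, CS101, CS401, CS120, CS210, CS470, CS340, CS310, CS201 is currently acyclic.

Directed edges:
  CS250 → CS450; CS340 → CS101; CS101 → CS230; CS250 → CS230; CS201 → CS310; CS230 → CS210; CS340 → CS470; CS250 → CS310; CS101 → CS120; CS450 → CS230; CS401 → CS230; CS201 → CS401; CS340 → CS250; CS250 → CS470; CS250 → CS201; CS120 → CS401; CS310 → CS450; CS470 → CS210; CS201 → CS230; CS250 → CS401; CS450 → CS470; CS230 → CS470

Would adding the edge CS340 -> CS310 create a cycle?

Adding CS340→CS310 creates a cycle iff CS310 can already reach CS340.
Explore from CS310: no path reaches CS340. The graph stays acyclic.

No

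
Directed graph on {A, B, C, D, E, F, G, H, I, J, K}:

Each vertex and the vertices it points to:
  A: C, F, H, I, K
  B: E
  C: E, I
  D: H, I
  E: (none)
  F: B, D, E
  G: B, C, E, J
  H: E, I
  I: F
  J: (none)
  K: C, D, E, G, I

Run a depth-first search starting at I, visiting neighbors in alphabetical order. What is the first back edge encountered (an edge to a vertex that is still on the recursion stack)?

H→I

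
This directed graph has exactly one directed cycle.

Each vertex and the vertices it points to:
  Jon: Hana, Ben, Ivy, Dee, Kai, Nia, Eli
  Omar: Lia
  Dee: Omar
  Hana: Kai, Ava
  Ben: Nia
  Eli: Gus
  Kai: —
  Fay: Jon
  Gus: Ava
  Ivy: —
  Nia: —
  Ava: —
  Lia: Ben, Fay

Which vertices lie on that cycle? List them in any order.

Dee, Fay, Jon, Lia, Omar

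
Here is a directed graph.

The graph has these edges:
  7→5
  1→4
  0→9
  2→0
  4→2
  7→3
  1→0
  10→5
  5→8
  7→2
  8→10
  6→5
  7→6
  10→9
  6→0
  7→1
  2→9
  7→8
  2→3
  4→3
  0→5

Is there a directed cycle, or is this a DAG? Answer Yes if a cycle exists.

DFS with white/gray/black marking, starting from 8:
8 gray
  10 gray
    5 gray
      5→8: 8 is gray → back edge
Back edge found, so a cycle exists: 8 → 10 → 5 → 8.

Yes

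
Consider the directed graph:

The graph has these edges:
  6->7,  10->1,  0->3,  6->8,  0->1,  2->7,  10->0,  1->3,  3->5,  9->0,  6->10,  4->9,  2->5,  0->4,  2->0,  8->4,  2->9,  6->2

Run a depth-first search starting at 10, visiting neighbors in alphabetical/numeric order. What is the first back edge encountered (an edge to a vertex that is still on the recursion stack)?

9->0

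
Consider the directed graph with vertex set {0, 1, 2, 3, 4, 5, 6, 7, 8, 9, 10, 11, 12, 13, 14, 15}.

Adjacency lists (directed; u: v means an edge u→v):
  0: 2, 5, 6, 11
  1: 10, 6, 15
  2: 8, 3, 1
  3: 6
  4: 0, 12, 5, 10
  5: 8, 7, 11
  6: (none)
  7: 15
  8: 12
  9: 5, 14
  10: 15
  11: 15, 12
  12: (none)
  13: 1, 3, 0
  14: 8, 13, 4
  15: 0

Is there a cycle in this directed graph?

DFS with white/gray/black marking, starting from 14:
14 gray
  8 gray
    12 gray
    12 black
  8 black
  13 gray
    1 gray
      10 gray
        15 gray
          0 gray
            2 gray
              2→8: 8 black — skip
              3 gray
                6 gray
                6 black
              3 black
              2→1: 1 is gray → back edge
Back edge found, so a cycle exists: 1 → 10 → 15 → 0 → 2 → 1.

Yes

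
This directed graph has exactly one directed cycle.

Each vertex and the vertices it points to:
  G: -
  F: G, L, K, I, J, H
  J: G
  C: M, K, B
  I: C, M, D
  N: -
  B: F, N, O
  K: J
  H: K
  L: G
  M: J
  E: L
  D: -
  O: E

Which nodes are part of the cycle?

DFS with gray/black marking from C:
C gray
  M gray
    J gray
      G gray
      G black
    J black
  M black
  K gray
    K→J: J black — skip
  K black
  B gray
    F gray
      F→G: G black — skip
      L gray
        L→G: G black — skip
      L black
      F→K: K black — skip
      I gray
        I→C: C is gray → back edge
Back edge closes the cycle C → B → F → I → C; its vertices are {B, C, F, I}.

B, C, F, I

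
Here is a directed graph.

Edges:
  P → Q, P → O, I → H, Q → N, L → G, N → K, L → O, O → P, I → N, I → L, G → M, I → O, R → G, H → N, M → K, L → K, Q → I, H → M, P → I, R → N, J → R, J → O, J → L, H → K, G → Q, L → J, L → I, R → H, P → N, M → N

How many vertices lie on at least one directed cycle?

8

A vertex is on a directed cycle iff it belongs to a strongly connected component of size ≥ 2 (or has a self-loop).
The vertices on cycles are {G, I, J, L, O, P, Q, R} — 8 in total.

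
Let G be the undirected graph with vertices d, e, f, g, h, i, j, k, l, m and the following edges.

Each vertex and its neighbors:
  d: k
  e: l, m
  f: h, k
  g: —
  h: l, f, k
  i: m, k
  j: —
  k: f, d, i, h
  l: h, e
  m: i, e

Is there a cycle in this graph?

Yes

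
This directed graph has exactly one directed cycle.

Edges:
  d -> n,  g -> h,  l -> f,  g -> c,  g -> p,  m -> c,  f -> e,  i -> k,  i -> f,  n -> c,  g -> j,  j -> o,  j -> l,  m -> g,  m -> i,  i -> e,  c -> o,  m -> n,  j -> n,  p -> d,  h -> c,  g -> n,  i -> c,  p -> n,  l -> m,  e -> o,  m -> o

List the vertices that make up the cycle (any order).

DFS with gray/black marking from l:
l gray
  m gray
    o gray
    o black
    g gray
      n gray
        c gray
          c→o: o black — skip
        c black
      n black
      h gray
        h→c: c black — skip
      h black
      g→c: c black — skip
      p gray
        p→n: n black — skip
        d gray
          d→n: n black — skip
        d black
      p black
      j gray
        j→l: l is gray → back edge
Back edge closes the cycle l → m → g → j → l; its vertices are {g, j, l, m}.

g, j, l, m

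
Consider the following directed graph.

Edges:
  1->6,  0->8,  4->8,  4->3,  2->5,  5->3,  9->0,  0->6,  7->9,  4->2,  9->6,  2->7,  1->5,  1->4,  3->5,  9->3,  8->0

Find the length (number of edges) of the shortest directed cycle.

2

For each vertex v, BFS finds the shortest path from v back to v.
The shortest such closed walk is 5 → 3 → 5, length 2.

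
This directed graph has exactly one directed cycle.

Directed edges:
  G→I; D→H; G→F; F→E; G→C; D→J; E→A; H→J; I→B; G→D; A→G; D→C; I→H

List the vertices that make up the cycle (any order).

A, E, F, G

DFS with gray/black marking from G:
G gray
  C gray
  C black
  I gray
    B gray
    B black
    H gray
      J gray
      J black
    H black
  I black
  F gray
    E gray
      A gray
        A→G: G is gray → back edge
Back edge closes the cycle G → F → E → A → G; its vertices are {A, E, F, G}.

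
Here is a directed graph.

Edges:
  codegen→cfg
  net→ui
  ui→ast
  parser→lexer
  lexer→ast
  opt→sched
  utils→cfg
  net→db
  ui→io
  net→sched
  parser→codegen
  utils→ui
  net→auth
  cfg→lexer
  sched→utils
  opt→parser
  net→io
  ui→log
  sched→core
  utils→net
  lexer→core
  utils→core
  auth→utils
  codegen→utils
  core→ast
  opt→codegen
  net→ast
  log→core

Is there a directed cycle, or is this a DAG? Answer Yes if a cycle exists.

Yes

DFS with white/gray/black marking, starting from opt:
opt gray
  sched gray
    core gray
      ast gray
      ast black
    core black
    utils gray
      ui gray
        io gray
        io black
        log gray
          log→core: core black — skip
        log black
        ui→ast: ast black — skip
      ui black
      utils→core: core black — skip
      cfg gray
        lexer gray
          lexer→ast: ast black — skip
          lexer→core: core black — skip
        lexer black
      cfg black
      net gray
        net→ui: ui black — skip
        net→io: io black — skip
        db gray
        db black
        net→ast: ast black — skip
        net→sched: sched is gray → back edge
Back edge found, so a cycle exists: sched → utils → net → sched.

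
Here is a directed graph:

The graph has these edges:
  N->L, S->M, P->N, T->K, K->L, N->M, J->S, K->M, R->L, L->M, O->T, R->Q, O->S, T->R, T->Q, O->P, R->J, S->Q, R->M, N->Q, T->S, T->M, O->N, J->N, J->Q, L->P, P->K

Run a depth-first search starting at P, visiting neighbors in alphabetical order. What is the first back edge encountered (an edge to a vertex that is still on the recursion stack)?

L->P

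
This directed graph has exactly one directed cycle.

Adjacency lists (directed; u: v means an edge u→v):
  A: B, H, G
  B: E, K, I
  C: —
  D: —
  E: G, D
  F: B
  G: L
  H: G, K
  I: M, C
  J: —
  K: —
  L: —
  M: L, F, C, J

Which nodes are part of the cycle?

DFS with gray/black marking from B:
B gray
  E gray
    G gray
      L gray
      L black
    G black
    D gray
    D black
  E black
  K gray
  K black
  I gray
    M gray
      M→L: L black — skip
      F gray
        F→B: B is gray → back edge
Back edge closes the cycle B → I → M → F → B; its vertices are {B, F, I, M}.

B, F, I, M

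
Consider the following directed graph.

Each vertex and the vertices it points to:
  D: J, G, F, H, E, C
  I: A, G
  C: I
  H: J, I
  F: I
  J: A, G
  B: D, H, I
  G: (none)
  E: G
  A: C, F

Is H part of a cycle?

H lies on a cycle iff there is a path from H back to itself.
Exploring from H, it never reaches itself; equivalently, its strongly connected component is a singleton.

No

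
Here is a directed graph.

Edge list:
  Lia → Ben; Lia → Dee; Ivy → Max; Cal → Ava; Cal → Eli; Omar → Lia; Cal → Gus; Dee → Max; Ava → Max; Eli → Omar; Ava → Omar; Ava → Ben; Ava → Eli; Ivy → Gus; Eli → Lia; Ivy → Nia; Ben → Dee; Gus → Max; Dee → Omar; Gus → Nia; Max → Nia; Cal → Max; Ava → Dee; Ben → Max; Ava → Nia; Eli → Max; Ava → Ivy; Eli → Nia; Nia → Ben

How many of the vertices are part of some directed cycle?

A vertex is on a directed cycle iff it belongs to a strongly connected component of size ≥ 2 (or has a self-loop).
The vertices on cycles are {Ben, Dee, Lia, Max, Nia, Omar} — 6 in total.

6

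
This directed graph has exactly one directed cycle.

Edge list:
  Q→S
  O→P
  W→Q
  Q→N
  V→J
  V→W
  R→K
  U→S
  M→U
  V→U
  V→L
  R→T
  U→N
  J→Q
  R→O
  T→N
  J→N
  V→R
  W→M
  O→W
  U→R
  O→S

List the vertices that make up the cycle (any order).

M, O, R, U, W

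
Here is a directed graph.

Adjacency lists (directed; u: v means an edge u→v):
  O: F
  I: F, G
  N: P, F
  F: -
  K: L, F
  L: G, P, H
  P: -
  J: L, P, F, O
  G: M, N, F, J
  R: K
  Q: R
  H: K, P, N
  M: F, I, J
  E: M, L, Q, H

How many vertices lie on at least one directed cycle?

7

A vertex is on a directed cycle iff it belongs to a strongly connected component of size ≥ 2 (or has a self-loop).
The vertices on cycles are {G, H, I, J, K, L, M} — 7 in total.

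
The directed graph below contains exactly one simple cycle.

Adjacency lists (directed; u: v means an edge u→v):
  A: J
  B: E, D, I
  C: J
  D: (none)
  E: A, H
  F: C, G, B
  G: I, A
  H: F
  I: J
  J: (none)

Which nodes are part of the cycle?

B, E, F, H

DFS with gray/black marking from F:
F gray
  C gray
    J gray
    J black
  C black
  G gray
    I gray
      I→J: J black — skip
    I black
    A gray
      A→J: J black — skip
    A black
  G black
  B gray
    E gray
      E→A: A black — skip
      H gray
        H→F: F is gray → back edge
Back edge closes the cycle F → B → E → H → F; its vertices are {B, E, F, H}.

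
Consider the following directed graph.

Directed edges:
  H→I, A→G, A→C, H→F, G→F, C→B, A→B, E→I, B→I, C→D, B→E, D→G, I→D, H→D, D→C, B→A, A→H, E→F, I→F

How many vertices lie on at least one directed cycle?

A vertex is on a directed cycle iff it belongs to a strongly connected component of size ≥ 2 (or has a self-loop).
The vertices on cycles are {A, B, C, D, E, H, I} — 7 in total.

7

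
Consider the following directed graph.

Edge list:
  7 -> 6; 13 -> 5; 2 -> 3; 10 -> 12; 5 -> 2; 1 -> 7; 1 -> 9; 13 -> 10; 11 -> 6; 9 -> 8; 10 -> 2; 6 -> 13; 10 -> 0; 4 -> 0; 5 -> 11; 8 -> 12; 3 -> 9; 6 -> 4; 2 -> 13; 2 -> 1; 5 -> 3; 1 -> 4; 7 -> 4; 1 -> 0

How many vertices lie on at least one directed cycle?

8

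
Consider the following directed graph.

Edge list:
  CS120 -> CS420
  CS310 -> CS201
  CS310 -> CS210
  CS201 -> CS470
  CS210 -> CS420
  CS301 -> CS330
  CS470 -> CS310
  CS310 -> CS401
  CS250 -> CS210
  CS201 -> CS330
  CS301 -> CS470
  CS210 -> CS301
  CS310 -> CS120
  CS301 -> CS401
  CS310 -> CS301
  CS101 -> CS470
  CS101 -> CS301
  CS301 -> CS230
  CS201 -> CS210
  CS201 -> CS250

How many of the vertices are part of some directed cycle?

6

A vertex is on a directed cycle iff it belongs to a strongly connected component of size ≥ 2 (or has a self-loop).
The vertices on cycles are {CS201, CS210, CS250, CS301, CS310, CS470} — 6 in total.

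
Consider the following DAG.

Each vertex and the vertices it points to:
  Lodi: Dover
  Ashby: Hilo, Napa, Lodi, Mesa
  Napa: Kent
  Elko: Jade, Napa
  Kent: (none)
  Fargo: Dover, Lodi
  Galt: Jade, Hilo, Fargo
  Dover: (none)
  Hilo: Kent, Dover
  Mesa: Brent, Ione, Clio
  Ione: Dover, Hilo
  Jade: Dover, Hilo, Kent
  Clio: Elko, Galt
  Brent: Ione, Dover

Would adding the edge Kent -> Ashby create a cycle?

Adding Kent→Ashby creates a cycle iff Ashby can already reach Kent.
Path from Ashby: Ashby → Napa → Kent.
So Ashby → … → Kent → Ashby is a cycle.

Yes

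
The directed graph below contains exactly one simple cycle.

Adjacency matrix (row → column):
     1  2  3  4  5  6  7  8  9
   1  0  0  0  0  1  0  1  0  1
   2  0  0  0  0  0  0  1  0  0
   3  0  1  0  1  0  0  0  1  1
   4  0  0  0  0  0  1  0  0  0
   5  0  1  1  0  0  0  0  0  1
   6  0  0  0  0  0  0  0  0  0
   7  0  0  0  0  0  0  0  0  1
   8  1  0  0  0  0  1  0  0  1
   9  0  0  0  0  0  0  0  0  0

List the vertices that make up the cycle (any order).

DFS with gray/black marking from 1:
1 gray
  7 gray
    9 gray
    9 black
  7 black
  5 gray
    5→9: 9 black — skip
    3 gray
      8 gray
        8→1: 1 is gray → back edge
Back edge closes the cycle 1 → 5 → 3 → 8 → 1; its vertices are {1, 3, 5, 8}.

1, 3, 5, 8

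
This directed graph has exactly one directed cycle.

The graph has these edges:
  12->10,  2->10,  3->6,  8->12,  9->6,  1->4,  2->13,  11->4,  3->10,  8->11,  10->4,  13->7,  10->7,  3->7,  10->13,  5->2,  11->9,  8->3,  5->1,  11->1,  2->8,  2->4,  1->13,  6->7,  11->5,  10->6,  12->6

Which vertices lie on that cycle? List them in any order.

2, 5, 8, 11

DFS with gray/black marking from 5:
5 gray
  1 gray
    4 gray
    4 black
    13 gray
      7 gray
      7 black
    13 black
  1 black
  2 gray
    10 gray
      10→4: 4 black — skip
      10→7: 7 black — skip
      10→13: 13 black — skip
      6 gray
        6→7: 7 black — skip
      6 black
    10 black
    8 gray
      11 gray
        9 gray
          9→6: 6 black — skip
        9 black
        11→1: 1 black — skip
        11→5: 5 is gray → back edge
Back edge closes the cycle 5 → 2 → 8 → 11 → 5; its vertices are {2, 5, 8, 11}.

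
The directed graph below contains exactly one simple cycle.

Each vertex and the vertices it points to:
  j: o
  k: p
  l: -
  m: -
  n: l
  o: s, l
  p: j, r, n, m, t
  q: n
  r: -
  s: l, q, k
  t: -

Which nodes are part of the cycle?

j, k, o, p, s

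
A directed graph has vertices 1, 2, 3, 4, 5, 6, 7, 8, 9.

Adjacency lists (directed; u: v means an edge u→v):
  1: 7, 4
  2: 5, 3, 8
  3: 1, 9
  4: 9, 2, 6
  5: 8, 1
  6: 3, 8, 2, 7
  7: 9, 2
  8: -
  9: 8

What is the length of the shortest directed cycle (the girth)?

4

For each vertex v, BFS finds the shortest path from v back to v.
The shortest such closed walk is 1 → 4 → 6 → 3 → 1, length 4.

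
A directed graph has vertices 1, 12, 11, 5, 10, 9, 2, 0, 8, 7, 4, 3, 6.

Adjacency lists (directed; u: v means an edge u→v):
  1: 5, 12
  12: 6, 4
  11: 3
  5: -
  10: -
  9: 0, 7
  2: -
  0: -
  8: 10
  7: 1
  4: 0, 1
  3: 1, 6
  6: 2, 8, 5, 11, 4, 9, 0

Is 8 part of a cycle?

No

8 lies on a cycle iff there is a path from 8 back to itself.
Exploring from 8, it never reaches itself; equivalently, its strongly connected component is a singleton.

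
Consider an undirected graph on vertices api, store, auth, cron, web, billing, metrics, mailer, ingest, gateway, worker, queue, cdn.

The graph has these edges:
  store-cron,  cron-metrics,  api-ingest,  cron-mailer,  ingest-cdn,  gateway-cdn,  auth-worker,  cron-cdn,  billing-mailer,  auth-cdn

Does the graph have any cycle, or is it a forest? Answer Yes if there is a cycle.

No

DFS, tracking each vertex's parent; an edge to a visited non-parent vertex closes a cycle.
Start from worker:
visit worker (parent –)
  visit auth (parent worker)
    auth–worker: parent, skip
    visit cdn (parent auth)
      cdn–auth: parent, skip
      visit ingest (parent cdn)
        visit api (parent ingest)
          api–ingest: parent, skip
        ingest–cdn: parent, skip
      visit cron (parent cdn)
        visit mailer (parent cron)
          mailer–cron: parent, skip
          visit billing (parent mailer)
            billing–mailer: parent, skip
        visit store (parent cron)
          store–cron: parent, skip
        visit metrics (parent cron)
          metrics–cron: parent, skip
        cron–cdn: parent, skip
      visit gateway (parent cdn)
        gateway–cdn: parent, skip
visit web (parent –)
visit queue (parent –)
No non-parent visited neighbor found — the graph is a forest.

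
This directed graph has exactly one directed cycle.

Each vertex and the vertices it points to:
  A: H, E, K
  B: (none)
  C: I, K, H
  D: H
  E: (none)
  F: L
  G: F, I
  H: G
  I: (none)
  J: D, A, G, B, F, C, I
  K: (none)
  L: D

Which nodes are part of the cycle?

D, F, G, H, L

DFS with gray/black marking from G:
G gray
  F gray
    L gray
      D gray
        H gray
          H→G: G is gray → back edge
Back edge closes the cycle G → F → L → D → H → G; its vertices are {D, F, G, H, L}.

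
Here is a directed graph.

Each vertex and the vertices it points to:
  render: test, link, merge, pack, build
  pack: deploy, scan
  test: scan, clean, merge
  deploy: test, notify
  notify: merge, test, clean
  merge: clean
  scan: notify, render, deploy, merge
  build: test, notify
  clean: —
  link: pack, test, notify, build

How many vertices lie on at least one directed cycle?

8

A vertex is on a directed cycle iff it belongs to a strongly connected component of size ≥ 2 (or has a self-loop).
The vertices on cycles are {link, pack, scan, test, build, deploy, notify, render} — 8 in total.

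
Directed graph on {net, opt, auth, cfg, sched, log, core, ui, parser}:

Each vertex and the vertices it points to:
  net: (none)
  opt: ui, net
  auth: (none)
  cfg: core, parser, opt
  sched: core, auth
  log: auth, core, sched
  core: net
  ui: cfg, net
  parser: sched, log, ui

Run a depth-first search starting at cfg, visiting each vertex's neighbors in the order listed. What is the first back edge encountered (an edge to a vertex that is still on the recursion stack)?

ui->cfg

DFS from cfg (visiting each vertex's neighbors in the order listed); mark gray on enter, black on exit:
cfg gray
  core gray
    net gray
    net black
  core black
  parser gray
    sched gray
      sched→core: core black — skip
      auth gray
      auth black
    sched black
    log gray
      log→auth: auth black — skip
      log→core: core black — skip
      log→sched: sched black — skip
    log black
    ui gray
      ui→cfg: cfg is gray → back edge
First back edge: ui → cfg.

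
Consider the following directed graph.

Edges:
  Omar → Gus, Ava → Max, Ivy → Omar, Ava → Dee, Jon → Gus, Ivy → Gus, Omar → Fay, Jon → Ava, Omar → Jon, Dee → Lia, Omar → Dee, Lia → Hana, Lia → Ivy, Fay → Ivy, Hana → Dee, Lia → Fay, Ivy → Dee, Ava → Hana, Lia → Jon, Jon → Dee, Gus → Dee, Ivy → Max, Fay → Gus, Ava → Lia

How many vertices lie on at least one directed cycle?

A vertex is on a directed cycle iff it belongs to a strongly connected component of size ≥ 2 (or has a self-loop).
The vertices on cycles are {Ava, Dee, Fay, Gus, Ivy, Jon, Lia, Hana, Omar} — 9 in total.

9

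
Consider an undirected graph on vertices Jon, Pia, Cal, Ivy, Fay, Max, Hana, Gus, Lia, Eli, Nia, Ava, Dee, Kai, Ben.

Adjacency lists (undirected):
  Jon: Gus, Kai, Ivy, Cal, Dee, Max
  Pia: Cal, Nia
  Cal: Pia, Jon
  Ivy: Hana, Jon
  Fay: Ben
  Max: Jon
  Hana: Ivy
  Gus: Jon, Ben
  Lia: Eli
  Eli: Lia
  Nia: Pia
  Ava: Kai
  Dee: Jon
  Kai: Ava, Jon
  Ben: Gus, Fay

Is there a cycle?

DFS, tracking each vertex's parent; an edge to a visited non-parent vertex closes a cycle.
Start from Dee:
visit Dee (parent –)
  visit Jon (parent Dee)
    visit Gus (parent Jon)
      Gus–Jon: parent, skip
      visit Ben (parent Gus)
        Ben–Gus: parent, skip
        visit Fay (parent Ben)
          Fay–Ben: parent, skip
    visit Kai (parent Jon)
      visit Ava (parent Kai)
        Ava–Kai: parent, skip
      Kai–Jon: parent, skip
    visit Ivy (parent Jon)
      visit Hana (parent Ivy)
        Hana–Ivy: parent, skip
      Ivy–Jon: parent, skip
    visit Cal (parent Jon)
      visit Pia (parent Cal)
        Pia–Cal: parent, skip
        visit Nia (parent Pia)
          Nia–Pia: parent, skip
      Cal–Jon: parent, skip
    Jon–Dee: parent, skip
    visit Max (parent Jon)
      Max–Jon: parent, skip
visit Lia (parent –)
  visit Eli (parent Lia)
    Eli–Lia: parent, skip
No non-parent visited neighbor found — the graph is a forest.

No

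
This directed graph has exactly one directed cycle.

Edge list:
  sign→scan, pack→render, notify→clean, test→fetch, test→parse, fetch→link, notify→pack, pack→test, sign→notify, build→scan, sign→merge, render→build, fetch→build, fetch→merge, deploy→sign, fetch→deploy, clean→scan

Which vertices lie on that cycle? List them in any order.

pack, sign, test, fetch, deploy, notify

DFS with gray/black marking from notify:
notify gray
  clean gray
    scan gray
    scan black
  clean black
  pack gray
    render gray
      build gray
        build→scan: scan black — skip
      build black
    render black
    test gray
      fetch gray
        merge gray
        merge black
        fetch→build: build black — skip
        deploy gray
          sign gray
            sign→notify: notify is gray → back edge
Back edge closes the cycle notify → pack → test → fetch → deploy → sign → notify; its vertices are {pack, sign, test, fetch, deploy, notify}.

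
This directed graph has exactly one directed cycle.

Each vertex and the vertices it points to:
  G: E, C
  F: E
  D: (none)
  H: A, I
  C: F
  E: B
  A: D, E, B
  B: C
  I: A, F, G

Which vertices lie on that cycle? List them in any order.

B, C, E, F

DFS with gray/black marking from F:
F gray
  E gray
    B gray
      C gray
        C→F: F is gray → back edge
Back edge closes the cycle F → E → B → C → F; its vertices are {B, C, E, F}.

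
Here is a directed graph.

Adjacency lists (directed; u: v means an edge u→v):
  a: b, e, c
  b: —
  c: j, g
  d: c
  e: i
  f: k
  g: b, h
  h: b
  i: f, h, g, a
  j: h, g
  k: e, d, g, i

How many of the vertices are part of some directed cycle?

5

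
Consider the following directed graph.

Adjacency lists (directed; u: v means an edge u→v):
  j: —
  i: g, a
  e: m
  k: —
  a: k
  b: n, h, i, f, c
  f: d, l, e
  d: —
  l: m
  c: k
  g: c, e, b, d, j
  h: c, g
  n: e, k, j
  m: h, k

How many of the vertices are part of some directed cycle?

A vertex is on a directed cycle iff it belongs to a strongly connected component of size ≥ 2 (or has a self-loop).
The vertices on cycles are {b, e, f, g, h, i, l, m, n} — 9 in total.

9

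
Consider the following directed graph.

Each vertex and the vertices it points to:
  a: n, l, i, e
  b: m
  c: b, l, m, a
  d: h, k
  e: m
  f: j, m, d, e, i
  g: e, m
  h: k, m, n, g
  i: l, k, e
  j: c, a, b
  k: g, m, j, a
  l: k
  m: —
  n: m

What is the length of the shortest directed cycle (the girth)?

For each vertex v, BFS finds the shortest path from v back to v.
The shortest such closed walk is i → k → a → i, length 3.

3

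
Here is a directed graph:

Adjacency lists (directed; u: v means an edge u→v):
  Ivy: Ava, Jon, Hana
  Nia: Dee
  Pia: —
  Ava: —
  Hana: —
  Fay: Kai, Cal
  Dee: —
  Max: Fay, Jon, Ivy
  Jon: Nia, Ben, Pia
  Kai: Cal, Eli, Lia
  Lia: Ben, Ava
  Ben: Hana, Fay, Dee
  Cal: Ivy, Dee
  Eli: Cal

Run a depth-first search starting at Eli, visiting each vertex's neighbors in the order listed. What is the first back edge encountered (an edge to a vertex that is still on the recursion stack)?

Kai→Cal

DFS from Eli (visiting each vertex's neighbors in the order listed); mark gray on enter, black on exit:
Eli gray
  Cal gray
    Ivy gray
      Ava gray
      Ava black
      Jon gray
        Nia gray
          Dee gray
          Dee black
        Nia black
        Ben gray
          Hana gray
          Hana black
          Fay gray
            Kai gray
              Kai→Cal: Cal is gray → back edge
First back edge: Kai → Cal.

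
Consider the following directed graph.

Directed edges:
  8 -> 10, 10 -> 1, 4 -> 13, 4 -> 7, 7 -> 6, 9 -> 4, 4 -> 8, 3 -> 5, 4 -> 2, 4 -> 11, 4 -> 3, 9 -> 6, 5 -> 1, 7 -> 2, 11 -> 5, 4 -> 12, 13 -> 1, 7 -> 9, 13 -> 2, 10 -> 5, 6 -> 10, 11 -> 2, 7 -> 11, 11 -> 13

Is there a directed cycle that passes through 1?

1 lies on a cycle iff there is a path from 1 back to itself.
Exploring from 1, it never reaches itself; equivalently, its strongly connected component is a singleton.

No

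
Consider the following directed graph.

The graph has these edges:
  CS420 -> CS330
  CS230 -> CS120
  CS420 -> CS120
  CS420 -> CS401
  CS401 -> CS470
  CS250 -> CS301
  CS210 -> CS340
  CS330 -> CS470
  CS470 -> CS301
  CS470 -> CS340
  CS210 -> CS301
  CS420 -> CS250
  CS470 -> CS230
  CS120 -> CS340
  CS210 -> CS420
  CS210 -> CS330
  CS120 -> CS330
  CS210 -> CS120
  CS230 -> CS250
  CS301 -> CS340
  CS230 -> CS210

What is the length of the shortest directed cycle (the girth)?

4

For each vertex v, BFS finds the shortest path from v back to v.
The shortest such closed walk is CS230 → CS210 → CS330 → CS470 → CS230, length 4.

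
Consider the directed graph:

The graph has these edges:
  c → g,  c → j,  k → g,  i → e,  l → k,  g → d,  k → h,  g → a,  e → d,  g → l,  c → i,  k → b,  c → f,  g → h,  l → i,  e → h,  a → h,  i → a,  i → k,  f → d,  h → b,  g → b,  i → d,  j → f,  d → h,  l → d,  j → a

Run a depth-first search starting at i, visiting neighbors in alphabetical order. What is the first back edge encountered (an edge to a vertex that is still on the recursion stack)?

DFS from i (visiting neighbors in alphabetical order); mark gray on enter, black on exit:
i gray
  a gray
    h gray
      b gray
      b black
    h black
  a black
  d gray
    d→h: h black — skip
  d black
  e gray
    e→d: d black — skip
    e→h: h black — skip
  e black
  k gray
    k→b: b black — skip
    g gray
      g→a: a black — skip
      g→b: b black — skip
      g→d: d black — skip
      g→h: h black — skip
      l gray
        l→d: d black — skip
        l→i: i is gray → back edge
First back edge: l → i.

l→i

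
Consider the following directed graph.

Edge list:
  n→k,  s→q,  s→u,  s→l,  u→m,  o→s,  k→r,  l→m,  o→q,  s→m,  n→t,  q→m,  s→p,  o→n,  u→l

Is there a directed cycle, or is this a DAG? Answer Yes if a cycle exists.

No

DFS with white/gray/black marking, starting from r:
r gray
r black
k gray
  k→r: r black — skip
k black
l gray
  m gray
  m black
l black
n gray
  t gray
  t black
  n→k: k black — skip
n black
o gray
  o→n: n black — skip
  q gray
    q→m: m black — skip
  q black
  s gray
    s→m: m black — skip
    p gray
    p black
    s→l: l black — skip
    s→q: q black — skip
    u gray
      u→l: l black — skip
      u→m: m black — skip
    u black
  s black
o black
Every edge goes to a white or black vertex — no back edge, so the graph is acyclic.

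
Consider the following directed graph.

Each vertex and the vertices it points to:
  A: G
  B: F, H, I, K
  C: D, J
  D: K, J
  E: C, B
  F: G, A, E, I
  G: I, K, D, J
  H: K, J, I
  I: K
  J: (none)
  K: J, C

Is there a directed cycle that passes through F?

F is on a cycle iff F can reach itself via ≥1 edge.
F → E → B → F — yes.

Yes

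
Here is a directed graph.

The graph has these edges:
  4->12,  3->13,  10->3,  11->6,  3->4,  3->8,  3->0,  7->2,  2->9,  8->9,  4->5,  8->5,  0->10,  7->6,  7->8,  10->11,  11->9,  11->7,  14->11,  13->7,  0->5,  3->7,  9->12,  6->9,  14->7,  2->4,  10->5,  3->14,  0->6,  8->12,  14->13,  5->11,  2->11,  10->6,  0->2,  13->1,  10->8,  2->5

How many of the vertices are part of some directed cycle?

A vertex is on a directed cycle iff it belongs to a strongly connected component of size ≥ 2 (or has a self-loop).
The vertices on cycles are {0, 2, 3, 4, 5, 7, 8, 10, 11} — 9 in total.

9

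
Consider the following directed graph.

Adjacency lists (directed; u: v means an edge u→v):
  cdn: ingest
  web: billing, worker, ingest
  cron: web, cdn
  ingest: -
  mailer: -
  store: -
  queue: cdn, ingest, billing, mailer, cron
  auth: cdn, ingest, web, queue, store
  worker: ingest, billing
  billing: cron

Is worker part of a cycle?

Yes

worker is on a cycle iff worker can reach itself via ≥1 edge.
worker → billing → cron → web → worker — yes.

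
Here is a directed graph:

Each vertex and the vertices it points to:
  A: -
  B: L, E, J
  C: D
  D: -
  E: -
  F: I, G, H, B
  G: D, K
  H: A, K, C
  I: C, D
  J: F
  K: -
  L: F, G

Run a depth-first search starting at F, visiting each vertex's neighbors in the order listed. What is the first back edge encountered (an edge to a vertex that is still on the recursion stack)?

L->F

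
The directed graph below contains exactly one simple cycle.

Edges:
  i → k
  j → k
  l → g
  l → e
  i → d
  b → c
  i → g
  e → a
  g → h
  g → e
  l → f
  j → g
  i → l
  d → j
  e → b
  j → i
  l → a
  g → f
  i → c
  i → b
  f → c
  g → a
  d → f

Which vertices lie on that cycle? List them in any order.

DFS with gray/black marking from j:
j gray
  i gray
    k gray
    k black
    b gray
      c gray
      c black
    b black
    d gray
      f gray
        f→c: c black — skip
      f black
      d→j: j is gray → back edge
Back edge closes the cycle j → i → d → j; its vertices are {d, i, j}.

d, i, j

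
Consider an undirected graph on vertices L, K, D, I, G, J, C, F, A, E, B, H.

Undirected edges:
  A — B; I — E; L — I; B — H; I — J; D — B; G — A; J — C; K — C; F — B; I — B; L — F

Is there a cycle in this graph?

DFS, tracking each vertex's parent; an edge to a visited non-parent vertex closes a cycle.
Start from A:
visit A (parent –)
  visit B (parent A)
    visit F (parent B)
      F–B: parent, skip
      visit L (parent F)
        L–F: parent, skip
        visit I (parent L)
          visit E (parent I)
            E–I: parent, skip
          I–B: B visited and ≠ parent → cycle
Cycle: B – F – L – I – B.

Yes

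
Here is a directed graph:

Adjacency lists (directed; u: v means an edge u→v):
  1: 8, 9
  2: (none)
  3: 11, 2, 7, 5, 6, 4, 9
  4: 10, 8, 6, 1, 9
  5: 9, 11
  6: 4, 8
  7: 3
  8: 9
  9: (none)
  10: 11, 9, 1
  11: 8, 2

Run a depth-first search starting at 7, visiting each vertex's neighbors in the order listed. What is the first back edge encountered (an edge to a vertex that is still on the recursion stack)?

3->7

DFS from 7 (visiting each vertex's neighbors in the order listed); mark gray on enter, black on exit:
7 gray
  3 gray
    11 gray
      8 gray
        9 gray
        9 black
      8 black
      2 gray
      2 black
    11 black
    3→2: 2 black — skip
    3→7: 7 is gray → back edge
First back edge: 3 → 7.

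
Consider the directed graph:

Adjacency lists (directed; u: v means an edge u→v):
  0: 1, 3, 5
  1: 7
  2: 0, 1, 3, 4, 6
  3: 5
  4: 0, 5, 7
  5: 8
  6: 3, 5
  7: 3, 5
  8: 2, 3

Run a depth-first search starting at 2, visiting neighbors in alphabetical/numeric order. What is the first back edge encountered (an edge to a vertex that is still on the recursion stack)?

DFS from 2 (visiting neighbors in alphabetical/numeric order); mark gray on enter, black on exit:
2 gray
  0 gray
    1 gray
      7 gray
        3 gray
          5 gray
            8 gray
              8→2: 2 is gray → back edge
First back edge: 8 → 2.

8->2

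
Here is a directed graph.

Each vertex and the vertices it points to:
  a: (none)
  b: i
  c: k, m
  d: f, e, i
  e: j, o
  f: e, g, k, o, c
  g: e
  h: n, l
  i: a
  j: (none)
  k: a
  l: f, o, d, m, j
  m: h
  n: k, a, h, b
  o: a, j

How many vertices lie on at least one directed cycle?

7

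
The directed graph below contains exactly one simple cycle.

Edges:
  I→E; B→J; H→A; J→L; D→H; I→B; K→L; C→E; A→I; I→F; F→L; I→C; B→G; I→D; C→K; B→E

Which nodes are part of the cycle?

DFS with gray/black marking from I:
I gray
  B gray
    G gray
    G black
    J gray
      L gray
      L black
    J black
    E gray
    E black
  B black
  F gray
    F→L: L black — skip
  F black
  D gray
    H gray
      A gray
        A→I: I is gray → back edge
Back edge closes the cycle I → D → H → A → I; its vertices are {A, D, H, I}.

A, D, H, I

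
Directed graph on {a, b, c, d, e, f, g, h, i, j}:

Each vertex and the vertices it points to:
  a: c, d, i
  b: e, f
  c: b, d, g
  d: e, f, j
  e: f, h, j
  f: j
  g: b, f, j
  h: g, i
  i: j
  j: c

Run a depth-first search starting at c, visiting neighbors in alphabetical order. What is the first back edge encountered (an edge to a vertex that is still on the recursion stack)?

j→c

DFS from c (visiting neighbors in alphabetical order); mark gray on enter, black on exit:
c gray
  b gray
    e gray
      f gray
        j gray
          j→c: c is gray → back edge
First back edge: j → c.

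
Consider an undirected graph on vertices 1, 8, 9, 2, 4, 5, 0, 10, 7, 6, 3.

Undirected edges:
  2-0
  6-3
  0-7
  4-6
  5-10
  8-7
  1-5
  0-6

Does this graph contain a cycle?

No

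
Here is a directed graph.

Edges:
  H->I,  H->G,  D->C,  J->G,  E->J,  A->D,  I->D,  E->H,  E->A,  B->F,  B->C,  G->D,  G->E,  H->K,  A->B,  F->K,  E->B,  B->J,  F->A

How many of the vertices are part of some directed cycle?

7

A vertex is on a directed cycle iff it belongs to a strongly connected component of size ≥ 2 (or has a self-loop).
The vertices on cycles are {A, B, E, F, G, H, J} — 7 in total.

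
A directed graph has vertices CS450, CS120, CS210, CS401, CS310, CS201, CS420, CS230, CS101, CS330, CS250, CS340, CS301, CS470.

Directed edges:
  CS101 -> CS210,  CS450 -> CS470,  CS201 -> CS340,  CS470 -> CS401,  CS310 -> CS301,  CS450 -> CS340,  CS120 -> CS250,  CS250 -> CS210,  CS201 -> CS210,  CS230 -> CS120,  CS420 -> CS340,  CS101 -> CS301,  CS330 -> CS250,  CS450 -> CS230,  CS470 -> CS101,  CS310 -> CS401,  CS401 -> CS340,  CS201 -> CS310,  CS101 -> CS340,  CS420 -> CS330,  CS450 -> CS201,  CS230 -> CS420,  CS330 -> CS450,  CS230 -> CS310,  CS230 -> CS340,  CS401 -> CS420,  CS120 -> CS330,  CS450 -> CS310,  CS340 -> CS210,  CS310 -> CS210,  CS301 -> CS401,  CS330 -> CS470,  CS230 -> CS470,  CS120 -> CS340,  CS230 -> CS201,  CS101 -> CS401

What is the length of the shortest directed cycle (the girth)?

For each vertex v, BFS finds the shortest path from v back to v.
The shortest such closed walk is CS230 → CS120 → CS330 → CS450 → CS230, length 4.

4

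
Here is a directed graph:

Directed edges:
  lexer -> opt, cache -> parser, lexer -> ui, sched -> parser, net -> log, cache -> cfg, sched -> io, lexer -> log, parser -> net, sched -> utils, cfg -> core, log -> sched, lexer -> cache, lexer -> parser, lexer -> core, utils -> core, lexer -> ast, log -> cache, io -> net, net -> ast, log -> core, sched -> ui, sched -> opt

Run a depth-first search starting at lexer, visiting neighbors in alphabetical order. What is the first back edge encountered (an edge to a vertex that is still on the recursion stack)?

log→cache

DFS from lexer (visiting neighbors in alphabetical order); mark gray on enter, black on exit:
lexer gray
  ast gray
  ast black
  cache gray
    cfg gray
      core gray
      core black
    cfg black
    parser gray
      net gray
        net→ast: ast black — skip
        log gray
          log→cache: cache is gray → back edge
First back edge: log → cache.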